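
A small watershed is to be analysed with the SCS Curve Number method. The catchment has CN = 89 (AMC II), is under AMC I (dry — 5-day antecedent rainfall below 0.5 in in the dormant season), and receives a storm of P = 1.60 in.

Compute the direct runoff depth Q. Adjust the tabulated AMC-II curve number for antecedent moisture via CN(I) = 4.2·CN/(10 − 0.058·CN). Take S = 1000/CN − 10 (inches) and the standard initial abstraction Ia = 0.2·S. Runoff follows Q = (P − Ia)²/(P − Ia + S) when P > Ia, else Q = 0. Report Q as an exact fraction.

Q = 11167538/43164555 in ≈ 0.259 in

Dry (AMC I): CN(I) = 4.2·89/(10 − 0.058·89) = (1869/5)/(2419/500) = 186900/2419 ≈ 77.263
Max retention: S = 1000/(186900/2419) − 10 = 5500/1869 in (≈ 2.943 in)
Ia = 0.2S: 0.2·2.943 = 0.589 in (exactly 1100/1869)
P − Ia = 1.600 − 0.589 = 9452/9345 ≈ 1.011 in (> 0, runoff occurs)
Q: (9452/9345)² ÷ (36952/9345) = 11167538/43164555 in (≈ 0.259 in)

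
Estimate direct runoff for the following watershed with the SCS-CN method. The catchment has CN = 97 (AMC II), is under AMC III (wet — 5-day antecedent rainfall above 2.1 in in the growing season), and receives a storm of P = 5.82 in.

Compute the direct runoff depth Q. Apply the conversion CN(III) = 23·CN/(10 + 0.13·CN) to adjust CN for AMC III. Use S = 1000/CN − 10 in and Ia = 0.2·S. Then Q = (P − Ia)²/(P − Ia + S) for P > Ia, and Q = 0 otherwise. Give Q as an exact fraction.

Q = 46400175649/8195466950 in ≈ 5.662 in

Wet (AMC III): CN(III) = 23·97/(10 + 0.13·97) = 2231/(2261/100) = 223100/2261 ≈ 98.673
Max retention: S = 1000/(223100/2261) − 10 = 300/2231 in (≈ 0.134 in)
Ia = 0.2S: 0.2·0.134 = 0.027 in (exactly 60/2231)
P − Ia = 5.820 − 0.027 = 646221/111550 ≈ 5.793 in (> 0, runoff occurs)
Runoff Q = (P−Ia)²/(P−Ia+S) = (5.793)²/(5.793+0.134) = 46400175649/8195466950 ≈ 5.662 in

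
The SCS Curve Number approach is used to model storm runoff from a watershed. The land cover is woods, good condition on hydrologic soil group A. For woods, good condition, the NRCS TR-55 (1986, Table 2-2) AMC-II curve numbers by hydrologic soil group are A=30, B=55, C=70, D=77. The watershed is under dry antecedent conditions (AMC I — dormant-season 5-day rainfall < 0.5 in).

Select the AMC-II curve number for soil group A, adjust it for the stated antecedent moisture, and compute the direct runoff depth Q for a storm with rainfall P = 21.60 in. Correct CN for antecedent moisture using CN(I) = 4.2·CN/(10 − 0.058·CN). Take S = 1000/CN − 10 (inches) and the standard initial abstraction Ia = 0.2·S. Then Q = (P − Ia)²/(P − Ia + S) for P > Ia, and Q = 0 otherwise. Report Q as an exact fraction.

Q = 55696/33435 in ≈ 1.666 in

NRCS table: woods, good condition, soil group A → CN(II) = 30
Dry (AMC I): CN(I) = 4.2·30/(10 − 0.058·30) = 126/(413/50) = 900/59 ≈ 15.254
Max retention: S = 1000/(900/59) − 10 = 500/9 in (≈ 55.556 in)
Initial abstraction Ia = S/5 = (500/9)/5 = 100/9 ≈ 11.111 in
P − Ia = 21.600 − 11.111 = 472/45 ≈ 10.489 in (> 0, runoff occurs)
Runoff Q = (P−Ia)²/(P−Ia+S) = (10.489)²/(10.489+55.556) = 55696/33435 ≈ 1.666 in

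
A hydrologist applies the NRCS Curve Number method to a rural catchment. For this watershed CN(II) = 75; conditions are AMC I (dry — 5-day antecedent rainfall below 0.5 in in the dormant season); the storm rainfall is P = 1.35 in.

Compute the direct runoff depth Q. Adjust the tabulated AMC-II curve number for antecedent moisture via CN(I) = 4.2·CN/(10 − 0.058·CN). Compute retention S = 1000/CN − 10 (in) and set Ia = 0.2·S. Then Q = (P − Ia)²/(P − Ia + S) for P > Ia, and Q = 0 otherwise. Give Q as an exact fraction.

Adjust CN=75 to AMC I: 4.2·75/(10 − 0.058·75) → 315 ÷ (113/20) = 6300/113 ≈ 55.752
S = 1000/(6300/113) − 10 = 500/63 in ≈ 7.937 in
Ia = 0.2·(500/63) = 100/63 in ≈ 1.587 in
P = 1.350 ≤ Ia = 1.587 in: entire storm abstracted, Q = 0.

Q = 0 in ≈ 0.000 in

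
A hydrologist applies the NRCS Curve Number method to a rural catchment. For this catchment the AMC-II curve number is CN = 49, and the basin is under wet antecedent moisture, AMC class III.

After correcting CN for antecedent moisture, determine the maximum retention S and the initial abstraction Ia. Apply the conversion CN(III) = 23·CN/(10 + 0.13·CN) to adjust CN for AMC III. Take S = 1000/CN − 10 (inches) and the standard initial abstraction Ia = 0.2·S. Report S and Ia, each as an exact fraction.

S = 5100/1127 in ≈ 4.525 in; Ia = 1020/1127 in ≈ 0.905 in

Wet (AMC III): CN(III) = 23·49/(10 + 0.13·49) = 1127/(1637/100) = 112700/1637 ≈ 68.845
S = 1000/(112700/1637) − 10 = 5100/1127 in ≈ 4.525 in
Ia = 0.2·(5100/1127) = 1020/1127 in ≈ 0.905 in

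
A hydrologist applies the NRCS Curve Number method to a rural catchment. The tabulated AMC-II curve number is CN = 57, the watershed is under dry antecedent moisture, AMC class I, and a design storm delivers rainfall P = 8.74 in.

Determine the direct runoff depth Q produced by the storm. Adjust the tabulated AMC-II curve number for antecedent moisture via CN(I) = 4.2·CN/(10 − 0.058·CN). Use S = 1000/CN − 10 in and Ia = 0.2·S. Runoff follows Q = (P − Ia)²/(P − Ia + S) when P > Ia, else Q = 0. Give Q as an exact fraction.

Adjust CN=57 to AMC I: 4.2·57/(10 − 0.058·57) → (1197/5) ÷ (3347/500) = 119700/3347 ≈ 35.763
Max retention: S = 1000/(119700/3347) − 10 = 21500/1197 in (≈ 17.962 in)
Ia = 0.2S: 0.2·17.962 = 3.592 in (exactly 4300/1197)
P − Ia = 8.740 − 3.592 = 308089/59850 ≈ 5.148 in (> 0, runoff occurs)
Q: (308089/59850)² ÷ (1383089/59850) = 94918831921/82777876650 in (≈ 1.147 in)

Q = 94918831921/82777876650 in ≈ 1.147 in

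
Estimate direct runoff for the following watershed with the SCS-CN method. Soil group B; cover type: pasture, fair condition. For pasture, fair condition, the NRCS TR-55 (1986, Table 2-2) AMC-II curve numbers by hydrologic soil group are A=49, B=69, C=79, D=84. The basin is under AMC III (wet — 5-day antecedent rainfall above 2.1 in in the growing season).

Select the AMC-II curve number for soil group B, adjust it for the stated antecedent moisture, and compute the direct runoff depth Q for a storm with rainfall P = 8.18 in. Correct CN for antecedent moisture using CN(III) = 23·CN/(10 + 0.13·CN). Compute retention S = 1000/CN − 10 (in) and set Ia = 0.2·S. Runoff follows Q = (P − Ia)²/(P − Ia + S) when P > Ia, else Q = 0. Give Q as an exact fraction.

NRCS table: pasture, fair condition, soil group B → CN(II) = 69
Wet (AMC III): CN(III) = 23·69/(10 + 0.13·69) = 1587/(1897/100) = 158700/1897 ≈ 83.658
Max retention: S = 1000/(158700/1897) − 10 = 3100/1587 in (≈ 1.953 in)
Ia = 0.2·(3100/1587) = 620/1587 in ≈ 0.391 in
Since P=8.180 > Ia=0.391: effective rainfall P−Ia = 618083/79350 in
Runoff Q = (P−Ia)²/(P−Ia+S) = (7.789)²/(7.789+1.953) = 382026594889/61344136050 ≈ 6.228 in

Q = 382026594889/61344136050 in ≈ 6.228 in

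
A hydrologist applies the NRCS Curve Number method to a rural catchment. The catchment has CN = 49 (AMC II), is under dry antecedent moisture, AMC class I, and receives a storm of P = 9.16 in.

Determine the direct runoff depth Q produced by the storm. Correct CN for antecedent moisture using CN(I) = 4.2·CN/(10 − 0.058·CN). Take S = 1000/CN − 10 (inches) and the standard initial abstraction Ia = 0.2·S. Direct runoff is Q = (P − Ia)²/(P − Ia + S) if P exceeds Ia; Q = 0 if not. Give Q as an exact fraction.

Dry (AMC I): CN(I) = 4.2·49/(10 − 0.058·49) = (1029/5)/(3579/500) = 34300/1193 ≈ 28.751
Retention S: 1000/CN − 10 with CN=28.751 → S = 8500/343 ≈ 24.781 in
Ia = 0.2S: 0.2·24.781 = 4.956 in (exactly 1700/343)
P − Ia = 9.160 − 4.956 = 36047/8575 ≈ 4.204 in (> 0, runoff occurs)
Q: (36047/8575)² ÷ (248547/8575) = 1299386209/2131290525 in (≈ 0.610 in)

Q = 1299386209/2131290525 in ≈ 0.610 in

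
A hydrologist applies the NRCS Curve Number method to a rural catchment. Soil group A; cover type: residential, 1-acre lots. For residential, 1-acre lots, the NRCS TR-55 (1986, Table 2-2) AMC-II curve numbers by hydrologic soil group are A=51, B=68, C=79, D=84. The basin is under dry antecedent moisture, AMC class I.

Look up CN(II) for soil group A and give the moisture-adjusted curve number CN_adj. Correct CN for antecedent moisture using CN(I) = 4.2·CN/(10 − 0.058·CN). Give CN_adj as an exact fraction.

NRCS table: residential, 1-acre lots, soil group A → CN(II) = 51
Dry (AMC I): CN(I) = 4.2·51/(10 − 0.058·51) = (1071/5)/(3521/500) = 15300/503 ≈ 30.417

CN_adj = 15300/503 ≈ 30.417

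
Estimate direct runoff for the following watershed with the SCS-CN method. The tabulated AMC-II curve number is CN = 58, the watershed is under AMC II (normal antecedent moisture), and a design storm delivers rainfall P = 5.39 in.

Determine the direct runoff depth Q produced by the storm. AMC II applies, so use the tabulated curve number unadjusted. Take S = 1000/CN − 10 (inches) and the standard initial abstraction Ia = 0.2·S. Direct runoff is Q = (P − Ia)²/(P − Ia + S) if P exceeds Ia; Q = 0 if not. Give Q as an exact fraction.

Q = 18666823/13435700 in ≈ 1.389 in

Average conditions: CN = 58 (no AMC adjustment).
Retention S: 1000/CN − 10 with CN=58.000 → S = 210/29 ≈ 7.241 in
Ia = 0.2·(210/29) = 42/29 in ≈ 1.448 in
P − Ia = 5.390 − 1.448 = 11431/2900 ≈ 3.942 in (> 0, runoff occurs)
Q = (11431/2900)²/((11431/2900) + 210/29) = (130667761/8410000)/(32431/2900) = 18666823/13435700 in ≈ 1.389 in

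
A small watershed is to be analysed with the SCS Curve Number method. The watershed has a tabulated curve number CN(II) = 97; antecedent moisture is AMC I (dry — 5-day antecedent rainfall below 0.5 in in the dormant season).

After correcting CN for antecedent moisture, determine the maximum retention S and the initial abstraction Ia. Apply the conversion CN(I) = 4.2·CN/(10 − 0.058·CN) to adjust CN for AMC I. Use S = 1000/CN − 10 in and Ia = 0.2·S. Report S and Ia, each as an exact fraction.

S = 500/679 in ≈ 0.736 in; Ia = 100/679 in ≈ 0.147 in

Dry (AMC I): CN(I) = 4.2·97/(10 − 0.058·97) = (2037/5)/(2187/500) = 67900/729 ≈ 93.141
S = 1000/(67900/729) − 10 = 500/679 in ≈ 0.736 in
Ia = 0.2S: 0.2·0.736 = 0.147 in (exactly 100/679)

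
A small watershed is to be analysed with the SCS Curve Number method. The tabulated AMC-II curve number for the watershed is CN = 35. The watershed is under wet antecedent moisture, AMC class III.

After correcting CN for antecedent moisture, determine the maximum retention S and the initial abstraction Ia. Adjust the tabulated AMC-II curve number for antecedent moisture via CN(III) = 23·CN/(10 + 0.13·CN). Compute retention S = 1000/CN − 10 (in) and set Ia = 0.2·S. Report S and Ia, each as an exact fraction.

Adjust CN=35 to AMC III: 23·35/(10 + 0.13·35) → 805 ÷ (291/20) = 16100/291 ≈ 55.326
Max retention: S = 1000/(16100/291) − 10 = 1300/161 in (≈ 8.075 in)
Initial abstraction Ia = S/5 = (1300/161)/5 = 260/161 ≈ 1.615 in

S = 1300/161 in ≈ 8.075 in; Ia = 260/161 in ≈ 1.615 in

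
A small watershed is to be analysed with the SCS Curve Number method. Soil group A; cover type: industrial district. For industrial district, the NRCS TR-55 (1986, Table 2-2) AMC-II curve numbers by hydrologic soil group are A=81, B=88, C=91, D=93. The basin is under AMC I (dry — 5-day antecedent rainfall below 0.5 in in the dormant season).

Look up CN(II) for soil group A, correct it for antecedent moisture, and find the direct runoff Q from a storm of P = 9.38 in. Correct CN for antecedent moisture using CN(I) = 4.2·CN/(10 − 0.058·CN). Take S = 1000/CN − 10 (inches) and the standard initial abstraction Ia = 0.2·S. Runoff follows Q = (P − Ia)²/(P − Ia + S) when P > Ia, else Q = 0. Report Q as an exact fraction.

Q = 493884267361/100169253450 in ≈ 4.930 in

NRCS table: industrial district, soil group A → CN(II) = 81
Dry (AMC I): CN(I) = 4.2·81/(10 − 0.058·81) = (1701/5)/(2651/500) = 170100/2651 ≈ 64.164
Max retention: S = 1000/(170100/2651) − 10 = 9500/1701 in (≈ 5.585 in)
Initial abstraction Ia = S/5 = (9500/1701)/5 = 1900/1701 ≈ 1.117 in
Since P=9.380 > Ia=1.117: effective rainfall P−Ia = 702769/85050 in
Q = (702769/85050)²/((702769/85050) + 9500/1701) = (493884267361/7233502500)/(1177769/85050) = 493884267361/100169253450 in ≈ 4.930 in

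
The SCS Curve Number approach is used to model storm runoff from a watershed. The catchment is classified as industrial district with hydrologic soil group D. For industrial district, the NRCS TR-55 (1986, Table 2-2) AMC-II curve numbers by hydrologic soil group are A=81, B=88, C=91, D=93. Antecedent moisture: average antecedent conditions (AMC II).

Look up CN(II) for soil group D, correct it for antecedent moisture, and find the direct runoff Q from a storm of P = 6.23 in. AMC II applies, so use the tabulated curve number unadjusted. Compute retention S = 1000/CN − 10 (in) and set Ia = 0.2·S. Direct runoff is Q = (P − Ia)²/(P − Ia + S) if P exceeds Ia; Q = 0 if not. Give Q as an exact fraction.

Q = 456665503/84416100 in ≈ 5.410 in

NRCS table: industrial district, soil group D → CN(II) = 93
CN(II) = 93; AMC II needs no correction.
Retention S: 1000/CN − 10 with CN=93.000 → S = 70/93 ≈ 0.753 in
Ia = 0.2·(70/93) = 14/93 in ≈ 0.151 in
Excess rainfall: 6.230 − 0.151 = 6.079 in; P > Ia so Q > 0
Q: (56539/9300)² ÷ (63539/9300) = 456665503/84416100 in (≈ 5.410 in)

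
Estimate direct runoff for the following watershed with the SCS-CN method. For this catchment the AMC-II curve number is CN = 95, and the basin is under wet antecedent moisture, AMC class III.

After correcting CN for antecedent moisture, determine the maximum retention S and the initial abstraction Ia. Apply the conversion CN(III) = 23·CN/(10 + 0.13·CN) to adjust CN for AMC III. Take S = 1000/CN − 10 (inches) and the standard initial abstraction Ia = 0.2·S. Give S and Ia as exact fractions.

Adjust CN=95 to AMC III: 23·95/(10 + 0.13·95) → 2185 ÷ (447/20) = 43700/447 ≈ 97.763
S = 1000/(43700/447) − 10 = 100/437 in ≈ 0.229 in
Initial abstraction Ia = S/5 = (100/437)/5 = 20/437 ≈ 0.046 in

S = 100/437 in ≈ 0.229 in; Ia = 20/437 in ≈ 0.046 in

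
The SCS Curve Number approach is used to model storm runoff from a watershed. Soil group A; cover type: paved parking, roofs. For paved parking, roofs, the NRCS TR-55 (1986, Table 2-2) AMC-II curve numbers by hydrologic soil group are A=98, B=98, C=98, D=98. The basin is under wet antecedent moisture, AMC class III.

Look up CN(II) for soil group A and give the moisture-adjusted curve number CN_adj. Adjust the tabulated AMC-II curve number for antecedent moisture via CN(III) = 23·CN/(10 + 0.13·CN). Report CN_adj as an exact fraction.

CN_adj = 112700/1137 ≈ 99.120

NRCS table: paved parking, roofs, soil group A → CN(II) = 98
CN(III) from CN(II)=98: (23·98)/(10 + 0.13·98) = 112700/1137 ≈ 99.120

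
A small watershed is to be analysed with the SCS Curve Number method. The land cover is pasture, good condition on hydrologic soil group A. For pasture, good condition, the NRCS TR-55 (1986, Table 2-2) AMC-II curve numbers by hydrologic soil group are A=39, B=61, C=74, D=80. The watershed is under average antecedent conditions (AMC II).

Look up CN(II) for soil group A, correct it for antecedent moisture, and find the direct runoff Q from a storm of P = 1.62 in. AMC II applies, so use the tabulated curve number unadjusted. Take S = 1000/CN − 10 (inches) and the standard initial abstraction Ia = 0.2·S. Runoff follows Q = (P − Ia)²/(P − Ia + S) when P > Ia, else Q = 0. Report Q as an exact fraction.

Q = 0 in ≈ 0.000 in

NRCS table: pasture, good condition, soil group A → CN(II) = 39
CN(II) = 39; AMC II needs no correction.
Retention S: 1000/CN − 10 with CN=39.000 → S = 610/39 ≈ 15.641 in
Ia = 0.2S: 0.2·15.641 = 3.128 in (exactly 122/39)
P = 1.620 ≤ Ia = 3.128 in: entire storm abstracted, Q = 0.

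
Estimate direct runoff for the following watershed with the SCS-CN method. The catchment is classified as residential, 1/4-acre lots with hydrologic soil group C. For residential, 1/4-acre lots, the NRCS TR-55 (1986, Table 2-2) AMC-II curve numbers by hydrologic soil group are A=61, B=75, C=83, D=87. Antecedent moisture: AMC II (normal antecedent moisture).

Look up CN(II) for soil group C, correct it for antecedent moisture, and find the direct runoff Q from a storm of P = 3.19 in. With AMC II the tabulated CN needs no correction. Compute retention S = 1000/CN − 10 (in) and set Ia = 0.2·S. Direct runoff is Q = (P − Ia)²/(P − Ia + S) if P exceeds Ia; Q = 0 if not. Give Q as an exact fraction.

NRCS table: residential, 1/4-acre lots, soil group C → CN(II) = 83
AMC II — tabulated CN = 83 applies directly.
S = 1000/83 − 10 = 170/83 in ≈ 2.048 in
Ia = 0.2S: 0.2·2.048 = 0.410 in (exactly 34/83)
Excess rainfall: 3.190 − 0.410 = 2.780 in; P > Ia so Q > 0
Q = (23077/8300)²/((23077/8300) + 170/83) = (532547929/68890000)/(40077/8300) = 532547929/332639100 in ≈ 1.601 in

Q = 532547929/332639100 in ≈ 1.601 in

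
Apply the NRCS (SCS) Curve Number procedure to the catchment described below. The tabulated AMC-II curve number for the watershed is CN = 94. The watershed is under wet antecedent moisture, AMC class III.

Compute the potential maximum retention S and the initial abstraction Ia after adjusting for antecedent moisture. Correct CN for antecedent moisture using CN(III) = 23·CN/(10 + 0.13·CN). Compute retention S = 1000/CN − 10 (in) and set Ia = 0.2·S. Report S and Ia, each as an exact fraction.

Adjust CN=94 to AMC III: 23·94/(10 + 0.13·94) → 2162 ÷ (1111/50) = 108100/1111 ≈ 97.300
Max retention: S = 1000/(108100/1111) − 10 = 300/1081 in (≈ 0.278 in)
Ia = 0.2·(300/1081) = 60/1081 in ≈ 0.056 in

S = 300/1081 in ≈ 0.278 in; Ia = 60/1081 in ≈ 0.056 in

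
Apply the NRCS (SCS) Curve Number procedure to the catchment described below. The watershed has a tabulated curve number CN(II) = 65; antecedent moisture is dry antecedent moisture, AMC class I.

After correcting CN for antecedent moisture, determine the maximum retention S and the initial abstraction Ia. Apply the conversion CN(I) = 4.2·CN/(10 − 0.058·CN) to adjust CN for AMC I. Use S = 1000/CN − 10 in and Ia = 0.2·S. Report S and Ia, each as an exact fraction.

S = 500/39 in ≈ 12.821 in; Ia = 100/39 in ≈ 2.564 in

CN(I) from CN(II)=65: (4.2·65)/(10 − 0.058·65) = 3900/89 ≈ 43.820
S = 1000/(3900/89) − 10 = 500/39 in ≈ 12.821 in
Initial abstraction Ia = S/5 = (500/39)/5 = 100/39 ≈ 2.564 in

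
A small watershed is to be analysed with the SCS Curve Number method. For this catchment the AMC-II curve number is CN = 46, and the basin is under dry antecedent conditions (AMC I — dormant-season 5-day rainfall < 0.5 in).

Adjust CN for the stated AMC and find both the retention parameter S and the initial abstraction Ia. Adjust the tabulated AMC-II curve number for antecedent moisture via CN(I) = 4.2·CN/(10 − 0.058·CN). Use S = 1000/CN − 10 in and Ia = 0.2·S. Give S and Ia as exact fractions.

Dry (AMC I): CN(I) = 4.2·46/(10 − 0.058·46) = (966/5)/(1833/250) = 16100/611 ≈ 26.350
Max retention: S = 1000/(16100/611) − 10 = 4500/161 in (≈ 27.950 in)
Initial abstraction Ia = S/5 = (4500/161)/5 = 900/161 ≈ 5.590 in

S = 4500/161 in ≈ 27.950 in; Ia = 900/161 in ≈ 5.590 in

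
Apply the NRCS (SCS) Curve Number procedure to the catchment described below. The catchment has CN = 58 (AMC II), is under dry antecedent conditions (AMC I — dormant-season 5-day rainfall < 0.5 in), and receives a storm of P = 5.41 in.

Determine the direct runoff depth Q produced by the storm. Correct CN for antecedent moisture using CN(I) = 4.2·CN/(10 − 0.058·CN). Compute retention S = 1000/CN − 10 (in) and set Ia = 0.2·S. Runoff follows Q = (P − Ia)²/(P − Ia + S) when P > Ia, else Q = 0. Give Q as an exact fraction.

Q = 32364721/161498100 in ≈ 0.200 in

Adjust CN=58 to AMC I: 4.2·58/(10 − 0.058·58) → (1218/5) ÷ (1659/250) = 2900/79 ≈ 36.709
Retention S: 1000/CN − 10 with CN=36.709 → S = 500/29 ≈ 17.241 in
Initial abstraction Ia = S/5 = (500/29)/5 = 100/29 ≈ 3.448 in
P − Ia = 5.410 − 3.448 = 5689/2900 ≈ 1.962 in (> 0, runoff occurs)
Q: (5689/2900)² ÷ (55689/2900) = 32364721/161498100 in (≈ 0.200 in)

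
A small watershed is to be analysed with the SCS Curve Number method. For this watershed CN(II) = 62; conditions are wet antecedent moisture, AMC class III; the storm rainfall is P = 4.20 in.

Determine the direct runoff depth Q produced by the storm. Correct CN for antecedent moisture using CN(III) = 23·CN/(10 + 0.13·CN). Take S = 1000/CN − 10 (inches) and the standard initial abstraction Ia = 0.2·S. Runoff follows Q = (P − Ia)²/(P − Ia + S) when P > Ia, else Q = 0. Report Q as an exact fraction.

Q = 170903329/80472745 in ≈ 2.124 in

Wet (AMC III): CN(III) = 23·62/(10 + 0.13·62) = 1426/(903/50) = 71300/903 ≈ 78.959
S = 1000/(71300/903) − 10 = 1900/713 in ≈ 2.665 in
Ia = 0.2S: 0.2·2.665 = 0.533 in (exactly 380/713)
Since P=4.200 > Ia=0.533: effective rainfall P−Ia = 13073/3565 in
Runoff Q = (P−Ia)²/(P−Ia+S) = (3.667)²/(3.667+2.665) = 170903329/80472745 ≈ 2.124 in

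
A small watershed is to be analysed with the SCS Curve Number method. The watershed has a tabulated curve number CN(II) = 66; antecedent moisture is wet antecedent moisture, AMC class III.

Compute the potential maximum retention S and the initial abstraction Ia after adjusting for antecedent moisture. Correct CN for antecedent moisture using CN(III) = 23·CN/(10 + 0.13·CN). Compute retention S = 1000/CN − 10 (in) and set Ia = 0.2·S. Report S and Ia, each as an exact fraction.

Adjust CN=66 to AMC III: 23·66/(10 + 0.13·66) → 1518 ÷ (929/50) = 75900/929 ≈ 81.701
S = 1000/(75900/929) − 10 = 1700/759 in ≈ 2.240 in
Initial abstraction Ia = S/5 = (1700/759)/5 = 340/759 ≈ 0.448 in

S = 1700/759 in ≈ 2.240 in; Ia = 340/759 in ≈ 0.448 in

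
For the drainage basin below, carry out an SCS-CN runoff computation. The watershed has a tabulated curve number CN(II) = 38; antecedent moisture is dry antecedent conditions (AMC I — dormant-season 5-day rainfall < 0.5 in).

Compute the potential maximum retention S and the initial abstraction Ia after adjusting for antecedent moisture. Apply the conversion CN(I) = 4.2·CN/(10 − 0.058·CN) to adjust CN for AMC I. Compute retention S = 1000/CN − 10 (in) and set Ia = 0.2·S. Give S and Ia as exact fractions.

Dry (AMC I): CN(I) = 4.2·38/(10 − 0.058·38) = (798/5)/(1949/250) = 39900/1949 ≈ 20.472
S = 1000/(39900/1949) − 10 = 15500/399 in ≈ 38.847 in
Initial abstraction Ia = S/5 = (15500/399)/5 = 3100/399 ≈ 7.769 in

S = 15500/399 in ≈ 38.847 in; Ia = 3100/399 in ≈ 7.769 in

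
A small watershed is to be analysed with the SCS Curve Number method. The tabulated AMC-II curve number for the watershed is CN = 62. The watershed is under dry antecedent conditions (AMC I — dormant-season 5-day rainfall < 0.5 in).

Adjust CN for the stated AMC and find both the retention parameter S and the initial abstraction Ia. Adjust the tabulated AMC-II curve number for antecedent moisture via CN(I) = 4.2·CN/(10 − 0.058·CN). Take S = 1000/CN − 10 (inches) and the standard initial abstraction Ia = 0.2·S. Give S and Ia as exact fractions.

S = 9500/651 in ≈ 14.593 in; Ia = 1900/651 in ≈ 2.919 in

CN(I) from CN(II)=62: (4.2·62)/(10 − 0.058·62) = 65100/1601 ≈ 40.662
Retention S: 1000/CN − 10 with CN=40.662 → S = 9500/651 ≈ 14.593 in
Initial abstraction Ia = S/5 = (9500/651)/5 = 1900/651 ≈ 2.919 in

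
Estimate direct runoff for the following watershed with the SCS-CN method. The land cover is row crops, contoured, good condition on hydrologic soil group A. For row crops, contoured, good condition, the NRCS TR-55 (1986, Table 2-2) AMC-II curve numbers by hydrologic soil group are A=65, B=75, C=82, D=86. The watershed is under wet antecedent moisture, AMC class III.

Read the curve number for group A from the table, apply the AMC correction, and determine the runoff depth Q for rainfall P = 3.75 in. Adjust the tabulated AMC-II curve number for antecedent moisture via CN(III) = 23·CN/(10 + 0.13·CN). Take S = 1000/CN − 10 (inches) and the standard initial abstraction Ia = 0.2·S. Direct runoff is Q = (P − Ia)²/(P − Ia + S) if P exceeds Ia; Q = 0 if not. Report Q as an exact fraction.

Q = 616225/321724 in ≈ 1.915 in

NRCS table: row crops, contoured, good condition, soil group A → CN(II) = 65
CN(III) from CN(II)=65: (23·65)/(10 + 0.13·65) = 29900/369 ≈ 81.030
S = 1000/(29900/369) − 10 = 700/299 in ≈ 2.341 in
Ia = 0.2·(700/299) = 140/299 in ≈ 0.468 in
Excess rainfall: 3.750 − 0.468 = 3.282 in; P > Ia so Q > 0
Q: (3925/1196)² ÷ (6725/1196) = 616225/321724 in (≈ 1.915 in)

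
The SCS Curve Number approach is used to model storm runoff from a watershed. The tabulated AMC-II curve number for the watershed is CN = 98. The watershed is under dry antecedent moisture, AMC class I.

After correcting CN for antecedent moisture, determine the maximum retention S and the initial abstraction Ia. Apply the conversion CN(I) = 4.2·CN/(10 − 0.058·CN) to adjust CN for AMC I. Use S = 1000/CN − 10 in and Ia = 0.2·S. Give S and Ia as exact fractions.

CN(I) from CN(II)=98: (4.2·98)/(10 − 0.058·98) = 102900/1079 ≈ 95.366
Max retention: S = 1000/(102900/1079) − 10 = 500/1029 in (≈ 0.486 in)
Ia = 0.2S: 0.2·0.486 = 0.097 in (exactly 100/1029)

S = 500/1029 in ≈ 0.486 in; Ia = 100/1029 in ≈ 0.097 in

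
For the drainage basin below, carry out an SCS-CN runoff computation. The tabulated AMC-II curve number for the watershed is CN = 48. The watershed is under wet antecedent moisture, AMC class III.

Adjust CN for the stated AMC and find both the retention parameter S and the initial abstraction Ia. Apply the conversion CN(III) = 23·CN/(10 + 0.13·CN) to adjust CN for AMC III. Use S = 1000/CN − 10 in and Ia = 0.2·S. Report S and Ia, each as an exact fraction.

Wet (AMC III): CN(III) = 23·48/(10 + 0.13·48) = 1104/(406/25) = 13800/203 ≈ 67.980
S = 1000/(13800/203) − 10 = 325/69 in ≈ 4.710 in
Initial abstraction Ia = S/5 = (325/69)/5 = 65/69 ≈ 0.942 in

S = 325/69 in ≈ 4.710 in; Ia = 65/69 in ≈ 0.942 in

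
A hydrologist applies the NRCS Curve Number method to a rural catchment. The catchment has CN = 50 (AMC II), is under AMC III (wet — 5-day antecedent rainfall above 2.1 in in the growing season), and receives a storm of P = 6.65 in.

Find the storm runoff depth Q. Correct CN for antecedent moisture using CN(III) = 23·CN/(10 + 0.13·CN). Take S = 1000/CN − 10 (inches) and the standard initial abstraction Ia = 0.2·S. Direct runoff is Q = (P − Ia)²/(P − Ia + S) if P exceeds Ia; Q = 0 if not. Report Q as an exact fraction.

Wet (AMC III): CN(III) = 23·50/(10 + 0.13·50) = 1150/(33/2) = 2300/33 ≈ 69.697
S = 1000/(2300/33) − 10 = 100/23 in ≈ 4.348 in
Ia = 0.2S: 0.2·4.348 = 0.870 in (exactly 20/23)
Since P=6.650 > Ia=0.870: effective rainfall P−Ia = 2659/460 in
Runoff Q = (P−Ia)²/(P−Ia+S) = (5.780)²/(5.780+4.348) = 7070281/2143140 ≈ 3.299 in

Q = 7070281/2143140 in ≈ 3.299 in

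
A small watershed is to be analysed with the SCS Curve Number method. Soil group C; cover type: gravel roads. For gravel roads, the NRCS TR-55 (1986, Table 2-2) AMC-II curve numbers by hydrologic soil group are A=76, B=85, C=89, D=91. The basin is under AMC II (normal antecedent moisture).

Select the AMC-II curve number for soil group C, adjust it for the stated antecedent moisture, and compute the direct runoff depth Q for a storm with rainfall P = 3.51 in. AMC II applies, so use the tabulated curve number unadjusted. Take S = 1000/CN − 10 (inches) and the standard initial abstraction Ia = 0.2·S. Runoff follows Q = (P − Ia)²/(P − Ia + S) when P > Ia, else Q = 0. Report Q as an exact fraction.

NRCS table: gravel roads, soil group C → CN(II) = 89
CN(II) = 89; AMC II needs no correction.
Max retention: S = 1000/89 − 10 = 110/89 in (≈ 1.236 in)
Ia = 0.2S: 0.2·1.236 = 0.247 in (exactly 22/89)
P − Ia = 3.510 − 0.247 = 29039/8900 ≈ 3.263 in (> 0, runoff occurs)
Q = (29039/8900)²/((29039/8900) + 110/89) = (843263521/79210000)/(40039/8900) = 843263521/356347100 in ≈ 2.366 in

Q = 843263521/356347100 in ≈ 2.366 in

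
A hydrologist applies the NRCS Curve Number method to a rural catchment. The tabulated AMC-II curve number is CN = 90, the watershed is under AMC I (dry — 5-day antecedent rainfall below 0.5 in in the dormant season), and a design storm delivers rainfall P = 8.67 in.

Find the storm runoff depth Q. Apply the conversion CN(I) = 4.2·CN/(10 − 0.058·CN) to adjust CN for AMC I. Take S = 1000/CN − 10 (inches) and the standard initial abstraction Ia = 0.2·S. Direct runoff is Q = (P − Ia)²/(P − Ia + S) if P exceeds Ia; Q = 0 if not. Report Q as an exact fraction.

Q = 23673822769/3853010700 in ≈ 6.144 in

Adjust CN=90 to AMC I: 4.2·90/(10 − 0.058·90) → 378 ÷ (239/50) = 18900/239 ≈ 79.079
Max retention: S = 1000/(18900/239) − 10 = 500/189 in (≈ 2.646 in)
Ia = 0.2S: 0.2·2.646 = 0.529 in (exactly 100/189)
Excess rainfall: 8.670 − 0.529 = 8.141 in; P > Ia so Q > 0
Q = (153863/18900)²/((153863/18900) + 500/189) = (23673822769/357210000)/(203863/18900) = 23673822769/3853010700 in ≈ 6.144 in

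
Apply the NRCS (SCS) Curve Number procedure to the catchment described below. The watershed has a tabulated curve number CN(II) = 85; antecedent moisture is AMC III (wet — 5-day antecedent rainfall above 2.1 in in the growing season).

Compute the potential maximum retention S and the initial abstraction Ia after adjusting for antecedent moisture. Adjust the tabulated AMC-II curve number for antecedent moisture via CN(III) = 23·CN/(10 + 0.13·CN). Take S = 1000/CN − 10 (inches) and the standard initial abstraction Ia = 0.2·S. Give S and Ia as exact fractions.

Wet (AMC III): CN(III) = 23·85/(10 + 0.13·85) = 1955/(421/20) = 39100/421 ≈ 92.874
S = 1000/(39100/421) − 10 = 300/391 in ≈ 0.767 in
Ia = 0.2·(300/391) = 60/391 in ≈ 0.153 in

S = 300/391 in ≈ 0.767 in; Ia = 60/391 in ≈ 0.153 in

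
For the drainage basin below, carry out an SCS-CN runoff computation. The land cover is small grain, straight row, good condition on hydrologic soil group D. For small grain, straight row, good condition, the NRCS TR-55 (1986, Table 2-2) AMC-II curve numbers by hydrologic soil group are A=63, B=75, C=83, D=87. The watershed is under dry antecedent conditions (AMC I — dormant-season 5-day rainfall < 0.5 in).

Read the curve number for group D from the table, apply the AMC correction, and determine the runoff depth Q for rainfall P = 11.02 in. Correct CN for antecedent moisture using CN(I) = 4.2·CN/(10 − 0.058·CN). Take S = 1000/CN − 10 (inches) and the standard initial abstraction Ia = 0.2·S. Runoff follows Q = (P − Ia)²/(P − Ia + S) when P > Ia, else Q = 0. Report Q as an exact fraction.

Q = 886755572329/115710943950 in ≈ 7.664 in

NRCS table: small grain, straight row, good condition, soil group D → CN(II) = 87
CN(I) from CN(II)=87: (4.2·87)/(10 − 0.058·87) = 182700/2477 ≈ 73.759
Max retention: S = 1000/(182700/2477) − 10 = 6500/1827 in (≈ 3.558 in)
Initial abstraction Ia = S/5 = (6500/1827)/5 = 1300/1827 ≈ 0.712 in
Since P=11.020 > Ia=0.712: effective rainfall P−Ia = 941677/91350 in
Q = (941677/91350)²/((941677/91350) + 6500/1827) = (886755572329/8344822500)/(1266677/91350) = 886755572329/115710943950 in ≈ 7.664 in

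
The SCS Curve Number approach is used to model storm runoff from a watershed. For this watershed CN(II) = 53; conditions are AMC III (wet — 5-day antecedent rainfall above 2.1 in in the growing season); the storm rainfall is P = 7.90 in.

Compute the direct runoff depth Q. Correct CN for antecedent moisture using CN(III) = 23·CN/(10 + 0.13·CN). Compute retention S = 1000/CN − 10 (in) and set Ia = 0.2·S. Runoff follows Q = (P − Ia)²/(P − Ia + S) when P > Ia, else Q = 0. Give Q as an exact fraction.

Q = 7551783801/1632253190 in ≈ 4.627 in

Adjust CN=53 to AMC III: 23·53/(10 + 0.13·53) → 1219 ÷ (1689/100) = 121900/1689 ≈ 72.173
S = 1000/(121900/1689) − 10 = 4700/1219 in ≈ 3.856 in
Ia = 0.2·(4700/1219) = 940/1219 in ≈ 0.771 in
Excess rainfall: 7.900 − 0.771 = 7.129 in; P > Ia so Q > 0
Q: (86901/12190)² ÷ (133901/12190) = 7551783801/1632253190 in (≈ 4.627 in)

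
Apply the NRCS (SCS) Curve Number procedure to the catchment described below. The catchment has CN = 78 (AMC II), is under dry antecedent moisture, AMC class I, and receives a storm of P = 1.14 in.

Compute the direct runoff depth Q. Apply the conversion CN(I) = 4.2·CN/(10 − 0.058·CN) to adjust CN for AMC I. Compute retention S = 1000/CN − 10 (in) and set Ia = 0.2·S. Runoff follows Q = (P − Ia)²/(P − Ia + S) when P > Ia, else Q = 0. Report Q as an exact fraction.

Adjust CN=78 to AMC I: 4.2·78/(10 − 0.058·78) → (1638/5) ÷ (1369/250) = 81900/1369 ≈ 59.825
Max retention: S = 1000/(81900/1369) − 10 = 5500/819 in (≈ 6.716 in)
Initial abstraction Ia = S/5 = (5500/819)/5 = 1100/819 ≈ 1.343 in
P = 1.140 ≤ Ia = 1.343 in: entire storm abstracted, Q = 0.

Q = 0 in ≈ 0.000 in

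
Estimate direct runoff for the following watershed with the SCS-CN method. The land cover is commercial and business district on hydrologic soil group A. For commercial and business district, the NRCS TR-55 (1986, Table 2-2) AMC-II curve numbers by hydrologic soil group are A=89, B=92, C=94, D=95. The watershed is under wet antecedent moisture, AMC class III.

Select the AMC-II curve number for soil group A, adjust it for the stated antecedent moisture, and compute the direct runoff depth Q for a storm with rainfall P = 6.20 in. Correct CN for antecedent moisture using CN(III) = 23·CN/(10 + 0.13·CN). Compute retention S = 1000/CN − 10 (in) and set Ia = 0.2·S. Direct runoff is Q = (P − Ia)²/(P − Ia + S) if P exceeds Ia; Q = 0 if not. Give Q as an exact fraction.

NRCS table: commercial and business district, soil group A → CN(II) = 89
Wet (AMC III): CN(III) = 23·89/(10 + 0.13·89) = 2047/(2157/100) = 204700/2157 ≈ 94.900
S = 1000/(204700/2157) − 10 = 1100/2047 in ≈ 0.537 in
Initial abstraction Ia = S/5 = (1100/2047)/5 = 220/2047 ≈ 0.107 in
P − Ia = 6.200 − 0.107 = 62357/10235 ≈ 6.093 in (> 0, runoff occurs)
Runoff Q = (P−Ia)²/(P−Ia+S) = (6.093)²/(6.093+0.537) = 3888395449/694516395 ≈ 5.599 in

Q = 3888395449/694516395 in ≈ 5.599 in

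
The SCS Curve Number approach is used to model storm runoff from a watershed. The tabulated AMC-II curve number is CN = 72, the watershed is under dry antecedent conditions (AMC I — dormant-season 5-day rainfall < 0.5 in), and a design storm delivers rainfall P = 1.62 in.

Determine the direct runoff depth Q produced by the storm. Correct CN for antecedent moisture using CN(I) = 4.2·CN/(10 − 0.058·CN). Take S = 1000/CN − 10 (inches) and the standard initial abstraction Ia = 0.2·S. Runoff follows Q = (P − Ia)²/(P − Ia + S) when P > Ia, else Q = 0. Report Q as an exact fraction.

CN(I) from CN(II)=72: (4.2·72)/(10 − 0.058·72) = 675/13 ≈ 51.923
S = 1000/(675/13) − 10 = 250/27 in ≈ 9.259 in
Ia = 0.2S: 0.2·9.259 = 1.852 in (exactly 50/27)
P = 1.620 ≤ Ia = 1.852 in: entire storm abstracted, Q = 0.

Q = 0 in ≈ 0.000 in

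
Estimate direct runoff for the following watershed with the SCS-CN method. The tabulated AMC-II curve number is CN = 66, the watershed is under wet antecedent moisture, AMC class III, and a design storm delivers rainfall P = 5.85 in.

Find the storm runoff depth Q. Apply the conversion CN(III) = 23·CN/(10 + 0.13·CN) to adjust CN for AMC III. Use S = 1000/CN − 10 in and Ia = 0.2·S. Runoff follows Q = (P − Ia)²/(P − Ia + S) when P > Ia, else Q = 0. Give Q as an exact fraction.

Wet (AMC III): CN(III) = 23·66/(10 + 0.13·66) = 1518/(929/50) = 75900/929 ≈ 81.701
Max retention: S = 1000/(75900/929) − 10 = 1700/759 in (≈ 2.240 in)
Ia = 0.2·(1700/759) = 340/759 in ≈ 0.448 in
Since P=5.850 > Ia=0.448: effective rainfall P−Ia = 82003/15180 in
Q: (82003/15180)² ÷ (116003/15180) = 6724492009/1760925540 in (≈ 3.819 in)

Q = 6724492009/1760925540 in ≈ 3.819 in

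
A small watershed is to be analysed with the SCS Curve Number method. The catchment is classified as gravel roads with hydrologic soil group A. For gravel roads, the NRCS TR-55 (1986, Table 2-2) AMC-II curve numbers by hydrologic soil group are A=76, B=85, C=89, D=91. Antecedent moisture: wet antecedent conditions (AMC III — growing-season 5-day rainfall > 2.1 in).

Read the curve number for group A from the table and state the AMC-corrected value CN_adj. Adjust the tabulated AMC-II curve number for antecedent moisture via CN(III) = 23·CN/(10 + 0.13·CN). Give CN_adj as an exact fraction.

NRCS table: gravel roads, soil group A → CN(II) = 76
Adjust CN=76 to AMC III: 23·76/(10 + 0.13·76) → 1748 ÷ (497/25) = 43700/497 ≈ 87.928

CN_adj = 43700/497 ≈ 87.928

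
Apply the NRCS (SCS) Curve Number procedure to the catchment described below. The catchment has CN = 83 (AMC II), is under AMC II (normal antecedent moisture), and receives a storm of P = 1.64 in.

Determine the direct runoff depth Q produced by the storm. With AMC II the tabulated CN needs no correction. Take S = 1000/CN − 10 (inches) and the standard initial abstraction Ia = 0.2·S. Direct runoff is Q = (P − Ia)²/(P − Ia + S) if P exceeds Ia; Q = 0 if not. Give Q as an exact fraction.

CN(II) = 83; AMC II needs no correction.
S = 1000/83 − 10 = 170/83 in ≈ 2.048 in
Initial abstraction Ia = S/5 = (170/83)/5 = 34/83 ≈ 0.410 in
P − Ia = 1.640 − 0.410 = 2553/2075 ≈ 1.230 in (> 0, runoff occurs)
Q: (2553/2075)² ÷ (6803/2075) = 6517809/14116225 in (≈ 0.462 in)

Q = 6517809/14116225 in ≈ 0.462 in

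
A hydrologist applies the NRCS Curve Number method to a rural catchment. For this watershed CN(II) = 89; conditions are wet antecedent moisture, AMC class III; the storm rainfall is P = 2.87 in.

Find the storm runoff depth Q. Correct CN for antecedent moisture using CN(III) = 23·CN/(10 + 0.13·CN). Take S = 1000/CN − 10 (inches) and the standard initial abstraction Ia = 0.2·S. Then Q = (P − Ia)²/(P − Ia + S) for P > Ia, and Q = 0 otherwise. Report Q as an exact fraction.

Q = 319777809121/138272598300 in ≈ 2.313 in

Adjust CN=89 to AMC III: 23·89/(10 + 0.13·89) → 2047 ÷ (2157/100) = 204700/2157 ≈ 94.900
S = 1000/(204700/2157) − 10 = 1100/2047 in ≈ 0.537 in
Ia = 0.2·(1100/2047) = 220/2047 in ≈ 0.107 in
Excess rainfall: 2.870 − 0.107 = 2.763 in; P > Ia so Q > 0
Q = (565489/204700)²/((565489/204700) + 1100/2047) = (319777809121/41902090000)/(675489/204700) = 319777809121/138272598300 in ≈ 2.313 in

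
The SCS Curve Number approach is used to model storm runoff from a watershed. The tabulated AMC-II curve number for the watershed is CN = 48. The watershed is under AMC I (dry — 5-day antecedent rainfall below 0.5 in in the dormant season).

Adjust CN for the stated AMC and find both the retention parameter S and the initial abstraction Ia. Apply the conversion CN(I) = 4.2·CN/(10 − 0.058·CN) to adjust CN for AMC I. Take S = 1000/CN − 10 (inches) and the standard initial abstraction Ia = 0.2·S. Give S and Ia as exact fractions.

Adjust CN=48 to AMC I: 4.2·48/(10 − 0.058·48) → (1008/5) ÷ (902/125) = 12600/451 ≈ 27.938
Retention S: 1000/CN − 10 with CN=27.938 → S = 1625/63 ≈ 25.794 in
Ia = 0.2·(1625/63) = 325/63 in ≈ 5.159 in

S = 1625/63 in ≈ 25.794 in; Ia = 325/63 in ≈ 5.159 in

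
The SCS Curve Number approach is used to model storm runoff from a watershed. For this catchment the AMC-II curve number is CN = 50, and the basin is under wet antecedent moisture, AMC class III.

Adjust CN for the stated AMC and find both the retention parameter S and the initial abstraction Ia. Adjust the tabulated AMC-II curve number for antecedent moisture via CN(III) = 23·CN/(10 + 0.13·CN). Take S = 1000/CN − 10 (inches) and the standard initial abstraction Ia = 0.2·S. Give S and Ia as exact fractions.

S = 100/23 in ≈ 4.348 in; Ia = 20/23 in ≈ 0.870 in

Adjust CN=50 to AMC III: 23·50/(10 + 0.13·50) → 1150 ÷ (33/2) = 2300/33 ≈ 69.697
Max retention: S = 1000/(2300/33) − 10 = 100/23 in (≈ 4.348 in)
Ia = 0.2S: 0.2·4.348 = 0.870 in (exactly 20/23)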